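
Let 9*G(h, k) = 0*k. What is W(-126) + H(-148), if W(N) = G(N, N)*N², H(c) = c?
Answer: -148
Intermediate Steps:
G(h, k) = 0 (G(h, k) = (0*k)/9 = (⅑)*0 = 0)
W(N) = 0 (W(N) = 0*N² = 0)
W(-126) + H(-148) = 0 - 148 = -148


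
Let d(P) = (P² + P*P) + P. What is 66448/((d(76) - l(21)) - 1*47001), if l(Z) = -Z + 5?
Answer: -66448/35357 ≈ -1.8793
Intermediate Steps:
l(Z) = 5 - Z
d(P) = P + 2*P² (d(P) = (P² + P²) + P = 2*P² + P = P + 2*P²)
66448/((d(76) - l(21)) - 1*47001) = 66448/((76*(1 + 2*76) - (5 - 1*21)) - 1*47001) = 66448/((76*(1 + 152) - (5 - 21)) - 47001) = 66448/((76*153 - 1*(-16)) - 47001) = 66448/((11628 + 16) - 47001) = 66448/(11644 - 47001) = 66448/(-35357) = 66448*(-1/35357) = -66448/35357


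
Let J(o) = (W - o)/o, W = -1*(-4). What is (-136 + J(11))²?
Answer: 2259009/121 ≈ 18670.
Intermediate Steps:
W = 4
J(o) = (4 - o)/o
(-136 + J(11))² = (-136 + (4 - 1*11)/11)² = (-136 + (4 - 11)/11)² = (-136 + (1/11)*(-7))² = (-136 - 7/11)² = (-1503/11)² = 2259009/121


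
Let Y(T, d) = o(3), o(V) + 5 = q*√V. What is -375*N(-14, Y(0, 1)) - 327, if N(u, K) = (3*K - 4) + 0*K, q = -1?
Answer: 6798 + 1125*√3 ≈ 8746.6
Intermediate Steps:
o(V) = -5 - √V
Y(T, d) = -5 - √3
N(u, K) = -4 + 3*K (N(u, K) = (-4 + 3*K) + 0 = -4 + 3*K)
-375*N(-14, Y(0, 1)) - 327 = -375*(-4 + 3*(-5 - √3)) - 327 = -375*(-4 + (-15 - 3*√3)) - 327 = -375*(-19 - 3*√3) - 327 = (7125 + 1125*√3) - 327 = 6798 + 1125*√3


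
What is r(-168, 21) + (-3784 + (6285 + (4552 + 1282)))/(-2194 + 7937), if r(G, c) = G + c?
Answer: -835886/5743 ≈ -145.55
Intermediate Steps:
r(-168, 21) + (-3784 + (6285 + (4552 + 1282)))/(-2194 + 7937) = (-168 + 21) + (-3784 + (6285 + (4552 + 1282)))/(-2194 + 7937) = -147 + (-3784 + (6285 + 5834))/5743 = -147 + (-3784 + 12119)*(1/5743) = -147 + 8335*(1/5743) = -147 + 8335/5743 = -835886/5743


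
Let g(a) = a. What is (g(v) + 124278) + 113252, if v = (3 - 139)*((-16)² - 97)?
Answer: 215906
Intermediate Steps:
v = -21624 (v = -136*(256 - 97) = -136*159 = -21624)
(g(v) + 124278) + 113252 = (-21624 + 124278) + 113252 = 102654 + 113252 = 215906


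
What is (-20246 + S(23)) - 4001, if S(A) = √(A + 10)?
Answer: -24247 + √33 ≈ -24241.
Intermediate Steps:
S(A) = √(10 + A)
(-20246 + S(23)) - 4001 = (-20246 + √(10 + 23)) - 4001 = (-20246 + √33) - 4001 = -24247 + √33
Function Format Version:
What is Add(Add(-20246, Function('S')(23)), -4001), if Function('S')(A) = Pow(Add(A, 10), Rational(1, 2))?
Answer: Add(-24247, Pow(33, Rational(1, 2))) ≈ -24241.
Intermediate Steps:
Function('S')(A) = Pow(Add(10, A), Rational(1, 2))
Add(Add(-20246, Function('S')(23)), -4001) = Add(Add(-20246, Pow(Add(10, 23), Rational(1, 2))), -4001) = Add(Add(-20246, Pow(33, Rational(1, 2))), -4001) = Add(-24247, Pow(33, Rational(1, 2)))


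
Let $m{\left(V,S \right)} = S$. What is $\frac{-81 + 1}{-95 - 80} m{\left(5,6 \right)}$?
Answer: $\frac{96}{35} \approx 2.7429$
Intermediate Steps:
$\frac{-81 + 1}{-95 - 80} m{\left(5,6 \right)} = \frac{-81 + 1}{-95 - 80} \cdot 6 = - \frac{80}{-175} \cdot 6 = \left(-80\right) \left(- \frac{1}{175}\right) 6 = \frac{16}{35} \cdot 6 = \frac{96}{35}$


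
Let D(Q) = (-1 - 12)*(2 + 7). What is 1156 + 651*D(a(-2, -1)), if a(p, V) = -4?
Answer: -75011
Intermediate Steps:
D(Q) = -117 (D(Q) = -13*9 = -117)
1156 + 651*D(a(-2, -1)) = 1156 + 651*(-117) = 1156 - 76167 = -75011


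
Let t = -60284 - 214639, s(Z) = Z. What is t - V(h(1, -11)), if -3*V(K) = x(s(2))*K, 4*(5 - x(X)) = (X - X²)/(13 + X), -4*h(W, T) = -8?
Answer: -12371384/45 ≈ -2.7492e+5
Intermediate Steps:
h(W, T) = 2 (h(W, T) = -¼*(-8) = 2)
x(X) = 5 - (X - X²)/(4*(13 + X))
t = -274923
V(K) = -151*K/90 (V(K) = -(260 + 2² + 19*2)/(4*(13 + 2))*K/3 = -(¼)*(260 + 4 + 38)/15*K/3 = -(¼)*(1/15)*302*K/3 = -151*K/90)
t - V(h(1, -11)) = -274923 - (-151)*2/90 = -274923 - 1*(-151/45) = -274923 + 151/45 = -12371384/45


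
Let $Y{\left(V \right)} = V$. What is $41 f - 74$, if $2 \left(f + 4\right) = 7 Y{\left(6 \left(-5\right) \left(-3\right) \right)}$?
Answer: $12677$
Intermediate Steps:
$f = 311$ ($f = -4 + \frac{7 \cdot 6 \left(-5\right) \left(-3\right)}{2} = -4 + \frac{7 \left(\left(-30\right) \left(-3\right)\right)}{2} = -4 + \frac{7 \cdot 90}{2} = -4 + \frac{1}{2} \cdot 630 = -4 + 315 = 311$)
$41 f - 74 = 41 \cdot 311 - 74 = 12751 - 74 = 12677$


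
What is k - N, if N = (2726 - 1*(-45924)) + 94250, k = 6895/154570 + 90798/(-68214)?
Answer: -50224267055111/351461266 ≈ -1.4290e+5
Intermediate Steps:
k = -452143711/351461266 (k = 6895*(1/154570) + 90798*(-1/68214) = 1379/30914 - 15133/11369 = -452143711/351461266 ≈ -1.2865)
N = 142900 (N = (2726 + 45924) + 94250 = 48650 + 94250 = 142900)
k - N = -452143711/351461266 - 1*142900 = -452143711/351461266 - 142900 = -50224267055111/351461266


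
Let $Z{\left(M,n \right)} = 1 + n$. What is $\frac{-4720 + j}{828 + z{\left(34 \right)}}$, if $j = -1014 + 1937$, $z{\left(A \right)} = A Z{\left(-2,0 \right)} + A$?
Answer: $- \frac{3797}{896} \approx -4.2377$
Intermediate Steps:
$z{\left(A \right)} = 2 A$ ($z{\left(A \right)} = A \left(1 + 0\right) + A = A 1 + A = A + A = 2 A$)
$j = 923$
$\frac{-4720 + j}{828 + z{\left(34 \right)}} = \frac{-4720 + 923}{828 + 2 \cdot 34} = - \frac{3797}{828 + 68} = - \frac{3797}{896}$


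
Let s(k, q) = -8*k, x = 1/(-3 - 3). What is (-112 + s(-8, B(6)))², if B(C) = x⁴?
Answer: 2304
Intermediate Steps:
x = -⅙ (x = 1/(-6) = -⅙ ≈ -0.16667)
B(C) = 1/1296 (B(C) = (-⅙)⁴ = 1/1296)
(-112 + s(-8, B(6)))² = (-112 - 8*(-8))² = (-112 + 64)² = (-48)² = 2304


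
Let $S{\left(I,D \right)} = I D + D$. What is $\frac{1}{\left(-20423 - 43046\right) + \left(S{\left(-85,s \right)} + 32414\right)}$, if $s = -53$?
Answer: $- \frac{1}{26603} \approx -3.759 \cdot 10^{-5}$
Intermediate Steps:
$S{\left(I,D \right)} = D + D I$ ($S{\left(I,D \right)} = D I + D = D + D I$)
$\frac{1}{\left(-20423 - 43046\right) + \left(S{\left(-85,s \right)} + 32414\right)} = \frac{1}{\left(-20423 - 43046\right) + \left(- 53 \left(1 - 85\right) + 32414\right)} = \frac{1}{-63469 + \left(\left(-53\right) \left(-84\right) + 32414\right)} = \frac{1}{-63469 + \left(4452 + 32414\right)} = \frac{1}{-63469 + 36866} = \frac{1}{-26603} = - \frac{1}{26603}$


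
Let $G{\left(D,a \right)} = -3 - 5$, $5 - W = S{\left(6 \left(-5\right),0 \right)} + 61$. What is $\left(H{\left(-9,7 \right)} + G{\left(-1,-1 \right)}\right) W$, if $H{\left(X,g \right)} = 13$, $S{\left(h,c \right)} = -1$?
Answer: $-275$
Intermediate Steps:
$W = -55$ ($W = 5 - \left(-1 + 61\right) = 5 - 60 = -55$)
$G{\left(D,a \right)} = -8$
$\left(H{\left(-9,7 \right)} + G{\left(-1,-1 \right)}\right) W = \left(13 - 8\right) \left(-55\right) = 5 \left(-55\right) = -275$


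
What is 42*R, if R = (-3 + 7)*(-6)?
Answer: -1008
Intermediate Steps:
R = -24 (R = 4*(-6) = -24)
42*R = 42*(-24) = -1008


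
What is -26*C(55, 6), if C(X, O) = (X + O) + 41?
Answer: -2652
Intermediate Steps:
C(X, O) = 41 + O + X (C(X, O) = (O + X) + 41 = 41 + O + X)
-26*C(55, 6) = -26*(41 + 6 + 55) = -26*102 = -2652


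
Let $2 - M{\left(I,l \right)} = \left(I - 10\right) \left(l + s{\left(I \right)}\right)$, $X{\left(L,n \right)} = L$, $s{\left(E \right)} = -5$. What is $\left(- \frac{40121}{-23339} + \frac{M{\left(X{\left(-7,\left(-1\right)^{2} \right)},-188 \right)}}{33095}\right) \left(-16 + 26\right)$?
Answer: $\frac{2502551828}{154480841} \approx 16.2$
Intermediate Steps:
$M{\left(I,l \right)} = 2 - \left(-10 + I\right) \left(-5 + l\right)$ ($M{\left(I,l \right)} = 2 - \left(I - 10\right) \left(l - 5\right) = 2 - \left(-10 + I\right) \left(-5 + l\right)$)
$\left(- \frac{40121}{-23339} + \frac{M{\left(X{\left(-7,\left(-1\right)^{2} \right)},-188 \right)}}{33095}\right) \left(-16 + 26\right) = \left(- \frac{40121}{-23339} + \frac{-48 + 5 \left(-7\right) + 10 \left(-188\right) - \left(-7\right) \left(-188\right)}{33095}\right) \left(-16 + 26\right) = \left(\left(-40121\right) \left(- \frac{1}{23339}\right) + \left(-48 - 35 - 1880 - 1316\right) \frac{1}{33095}\right) 10 = \left(\frac{40121}{23339} - \frac{3279}{33095}\right) 10 = \frac{1251275914}{772404205} \cdot 10 = \frac{2502551828}{154480841}$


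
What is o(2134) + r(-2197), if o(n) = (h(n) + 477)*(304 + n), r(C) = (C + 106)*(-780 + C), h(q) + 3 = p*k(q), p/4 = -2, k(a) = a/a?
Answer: 7361015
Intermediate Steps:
k(a) = 1
p = -8 (p = 4*(-2) = -8)
h(q) = -11 (h(q) = -3 - 8*1 = -3 - 8 = -11)
r(C) = (-780 + C)*(106 + C) (r(C) = (106 + C)*(-780 + C) = (-780 + C)*(106 + C))
o(n) = 141664 + 466*n (o(n) = (-11 + 477)*(304 + n) = 466*(304 + n) = 141664 + 466*n)
o(2134) + r(-2197) = (141664 + 466*2134) + (-82680 + (-2197)² - 674*(-2197)) = (141664 + 994444) + (-82680 + 4826809 + 1480778) = 1136108 + 6224907 = 7361015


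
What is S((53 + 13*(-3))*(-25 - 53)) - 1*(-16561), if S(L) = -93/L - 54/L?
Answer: 861179/52 ≈ 16561.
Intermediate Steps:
S(L) = -147/L
S((53 + 13*(-3))*(-25 - 53)) - 1*(-16561) = -147*1/((-25 - 53)*(53 + 13*(-3))) - 1*(-16561) = -147*(-1/(78*(53 - 39))) + 16561 = -147/(14*(-78)) + 16561 = -147/(-1092) + 16561 = -147*(-1/1092) + 16561 = 7/52 + 16561 = 861179/52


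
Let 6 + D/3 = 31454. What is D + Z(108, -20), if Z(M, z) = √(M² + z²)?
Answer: 94344 + 4*√754 ≈ 94454.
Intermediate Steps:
D = 94344 (D = -18 + 3*31454 = -18 + 94362 = 94344)
D + Z(108, -20) = 94344 + √(108² + (-20)²) = 94344 + √(11664 + 400) = 94344 + √12064 = 94344 + 4*√754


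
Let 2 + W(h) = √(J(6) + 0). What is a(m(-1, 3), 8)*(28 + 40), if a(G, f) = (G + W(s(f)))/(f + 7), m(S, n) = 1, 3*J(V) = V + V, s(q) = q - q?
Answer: 68/15 ≈ 4.5333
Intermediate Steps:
s(q) = 0
J(V) = 2*V/3 (J(V) = (V + V)/3 = (2*V)/3 = 2*V/3)
W(h) = 0 (W(h) = -2 + √((⅔)*6 + 0) = -2 + √(4 + 0) = -2 + √4 = -2 + 2 = 0)
a(G, f) = G/(7 + f) (a(G, f) = (G + 0)/(f + 7) = G/(7 + f))
a(m(-1, 3), 8)*(28 + 40) = (1/(7 + 8))*(28 + 40) = (1/15)*68 = 68/15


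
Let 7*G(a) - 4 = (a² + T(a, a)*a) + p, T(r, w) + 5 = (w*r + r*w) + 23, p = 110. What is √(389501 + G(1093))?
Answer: √18308105606/7 ≈ 19330.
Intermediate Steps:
T(r, w) = 18 + 2*r*w (T(r, w) = -5 + ((w*r + r*w) + 23) = -5 + ((r*w + r*w) + 23) = -5 + (2*r*w + 23) = -5 + (23 + 2*r*w) = 18 + 2*r*w)
G(a) = 114/7 + a²/7 + a*(18 + 2*a²)/7 (G(a) = 4/7 + ((a² + (18 + 2*a*a)*a) + 110)/7 = 4/7 + ((a² + (18 + 2*a²)*a) + 110)/7 = 4/7 + ((a² + a*(18 + 2*a²)) + 110)/7 = 4/7 + (110 + a² + a*(18 + 2*a²))/7 = 4/7 + (110/7 + a²/7 + a*(18 + 2*a²)/7) = 114/7 + a²/7 + a*(18 + 2*a²)/7)
√(389501 + G(1093)) = √(389501 + (114/7 + (⅐)*1093² + (2/7)*1093*(9 + 1093²))) = √(389501 + (114/7 + (⅐)*1194649 + (2/7)*1093*(9 + 1194649))) = √(389501 + (114/7 + 1194649/7 + (2/7)*1093*1194658)) = √(389501 + (114/7 + 1194649/7 + 2611522388/7)) = √(389501 + 2612717151/7) = √(2615443658/7) = √18308105606/7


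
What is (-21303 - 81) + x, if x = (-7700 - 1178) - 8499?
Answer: -38761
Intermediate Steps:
x = -17377 (x = -8878 - 8499 = -17377)
(-21303 - 81) + x = (-21303 - 81) - 17377 = -21384 - 17377 = -38761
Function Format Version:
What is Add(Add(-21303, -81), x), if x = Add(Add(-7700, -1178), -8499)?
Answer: -38761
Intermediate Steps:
x = -17377 (x = Add(-8878, -8499) = -17377)
Add(Add(-21303, -81), x) = Add(Add(-21303, -81), -17377) = Add(-21384, -17377) = -38761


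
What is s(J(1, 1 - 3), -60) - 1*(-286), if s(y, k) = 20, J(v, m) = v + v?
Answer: 306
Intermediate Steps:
J(v, m) = 2*v
s(J(1, 1 - 3), -60) - 1*(-286) = 20 - 1*(-286) = 20 + 286 = 306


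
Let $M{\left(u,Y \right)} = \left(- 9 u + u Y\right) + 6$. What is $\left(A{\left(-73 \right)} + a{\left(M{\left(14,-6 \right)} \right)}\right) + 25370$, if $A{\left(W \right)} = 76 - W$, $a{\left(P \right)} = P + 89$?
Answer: $25404$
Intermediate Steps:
$M{\left(u,Y \right)} = 6 - 9 u + Y u$ ($M{\left(u,Y \right)} = \left(- 9 u + Y u\right) + 6 = 6 - 9 u + Y u$)
$a{\left(P \right)} = 89 + P$
$\left(A{\left(-73 \right)} + a{\left(M{\left(14,-6 \right)} \right)}\right) + 25370 = \left(\left(76 - -73\right) + \left(89 - 204\right)\right) + 25370 = \left(\left(76 + 73\right) + \left(89 - 204\right)\right) + 25370 = \left(149 + \left(89 - 204\right)\right) + 25370 = \left(149 - 115\right) + 25370 = 34 + 25370 = 25404$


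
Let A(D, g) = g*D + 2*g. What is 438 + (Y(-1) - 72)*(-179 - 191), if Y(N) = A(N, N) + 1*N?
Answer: 27818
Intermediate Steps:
A(D, g) = 2*g + D*g (A(D, g) = D*g + 2*g = 2*g + D*g)
Y(N) = N + N*(2 + N) (Y(N) = N*(2 + N) + 1*N = N*(2 + N) + N = N + N*(2 + N))
438 + (Y(-1) - 72)*(-179 - 191) = 438 + (-(3 - 1) - 72)*(-179 - 191) = 438 + (-1*2 - 72)*(-370) = 438 + (-2 - 72)*(-370) = 438 - 74*(-370) = 438 + 27380 = 27818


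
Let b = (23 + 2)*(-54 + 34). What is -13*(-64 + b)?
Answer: 7332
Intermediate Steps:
b = -500 (b = 25*(-20) = -500)
-13*(-64 + b) = -13*(-64 - 500) = -13*(-564) = 7332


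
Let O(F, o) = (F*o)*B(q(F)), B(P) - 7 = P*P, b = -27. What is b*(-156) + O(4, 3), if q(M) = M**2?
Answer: 7368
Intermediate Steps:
B(P) = 7 + P**2 (B(P) = 7 + P*P = 7 + P**2)
O(F, o) = F*o*(7 + F**4) (O(F, o) = (F*o)*(7 + (F**2)**2) = (F*o)*(7 + F**4) = F*o*(7 + F**4))
b*(-156) + O(4, 3) = -27*(-156) + 4*3*(7 + 4**4) = 4212 + 4*3*(7 + 256) = 4212 + 4*3*263 = 4212 + 3156 = 7368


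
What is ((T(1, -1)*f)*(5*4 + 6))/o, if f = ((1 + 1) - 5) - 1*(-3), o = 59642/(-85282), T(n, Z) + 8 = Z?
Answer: 0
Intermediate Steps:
T(n, Z) = -8 + Z
o = -29821/42641 (o = 59642*(-1/85282) = -29821/42641 ≈ -0.69935)
f = 0 (f = (2 - 5) + 3 = -3 + 3 = 0)
((T(1, -1)*f)*(5*4 + 6))/o = (((-8 - 1)*0)*(5*4 + 6))/(-29821/42641) = ((-9*0)*(20 + 6))*(-42641/29821) = (0*26)*(-42641/29821) = 0*(-42641/29821) = 0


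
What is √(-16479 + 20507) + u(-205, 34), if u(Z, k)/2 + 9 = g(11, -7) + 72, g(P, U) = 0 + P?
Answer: 148 + 2*√1007 ≈ 211.47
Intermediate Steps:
g(P, U) = P
u(Z, k) = 148 (u(Z, k) = -18 + 2*(11 + 72) = -18 + 2*83 = -18 + 166 = 148)
√(-16479 + 20507) + u(-205, 34) = √(-16479 + 20507) + 148 = √4028 + 148 = 2*√1007 + 148 = 148 + 2*√1007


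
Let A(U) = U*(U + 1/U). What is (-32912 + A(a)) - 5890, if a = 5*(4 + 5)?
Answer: -36776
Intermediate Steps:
a = 45 (a = 5*9 = 45)
(-32912 + A(a)) - 5890 = (-32912 + (1 + 45²)) - 5890 = (-32912 + (1 + 2025)) - 5890 = (-32912 + 2026) - 5890 = -30886 - 5890 = -36776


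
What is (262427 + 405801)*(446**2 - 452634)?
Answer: -169541471704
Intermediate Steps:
(262427 + 405801)*(446**2 - 452634) = 668228*(198916 - 452634) = 668228*(-253718) = -169541471704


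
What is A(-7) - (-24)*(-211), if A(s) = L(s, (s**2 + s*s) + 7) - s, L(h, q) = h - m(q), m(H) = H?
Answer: -5169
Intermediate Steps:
L(h, q) = h - q
A(s) = -7 - 2*s**2 (A(s) = (s - ((s**2 + s*s) + 7)) - s = (s - ((s**2 + s**2) + 7)) - s = (s - (2*s**2 + 7)) - s = (s - (7 + 2*s**2)) - s = (s + (-7 - 2*s**2)) - s = (-7 + s - 2*s**2) - s = -7 - 2*s**2)
A(-7) - (-24)*(-211) = (-7 - 2*(-7)**2) - (-24)*(-211) = (-7 - 2*49) - 1*5064 = (-7 - 98) - 5064 = -105 - 5064 = -5169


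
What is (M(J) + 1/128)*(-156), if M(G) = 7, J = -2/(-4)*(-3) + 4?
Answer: -34983/32 ≈ -1093.2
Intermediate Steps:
J = 5/2 (J = -2*(-¼)*(-3) + 4 = (½)*(-3) + 4 = -3/2 + 4 = 5/2 ≈ 2.5000)
(M(J) + 1/128)*(-156) = (7 + 1/128)*(-156) = (897/128)*(-156) = -34983/32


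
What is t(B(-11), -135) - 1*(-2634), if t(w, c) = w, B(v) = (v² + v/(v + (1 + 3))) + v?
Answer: 19219/7 ≈ 2745.6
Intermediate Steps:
B(v) = v + v² + v/(4 + v) (B(v) = (v² + v/(v + 4)) + v = (v² + v/(4 + v)) + v = v + v² + v/(4 + v))
t(B(-11), -135) - 1*(-2634) = -11*(5 + (-11)² + 5*(-11))/(4 - 11) - 1*(-2634) = -11*(5 + 121 - 55)/(-7) + 2634 = -11*(-⅐)*71 + 2634 = 781/7 + 2634 = 19219/7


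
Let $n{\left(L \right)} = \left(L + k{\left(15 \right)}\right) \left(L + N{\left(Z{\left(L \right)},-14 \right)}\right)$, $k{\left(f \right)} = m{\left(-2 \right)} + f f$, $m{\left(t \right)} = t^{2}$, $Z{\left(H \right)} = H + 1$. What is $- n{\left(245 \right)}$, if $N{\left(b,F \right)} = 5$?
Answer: $-118500$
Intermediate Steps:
$Z{\left(H \right)} = 1 + H$
$k{\left(f \right)} = 4 + f^{2}$ ($k{\left(f \right)} = \left(-2\right)^{2} + f f = 4 + f^{2}$)
$n{\left(L \right)} = \left(5 + L\right) \left(229 + L\right)$ ($n{\left(L \right)} = \left(L + \left(4 + 15^{2}\right)\right) \left(L + 5\right) = \left(L + \left(4 + 225\right)\right) \left(5 + L\right) = \left(L + 229\right) \left(5 + L\right) = \left(229 + L\right) \left(5 + L\right) = \left(5 + L\right) \left(229 + L\right)$)
$- n{\left(245 \right)} = - (1145 + 245^{2} + 234 \cdot 245) = - (1145 + 60025 + 57330) = \left(-1\right) 118500 = -118500$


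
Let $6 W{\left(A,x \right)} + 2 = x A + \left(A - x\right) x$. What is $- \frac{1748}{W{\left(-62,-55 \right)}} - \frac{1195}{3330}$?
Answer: $- \frac{7891535}{2526138} \approx -3.124$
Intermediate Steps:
$W{\left(A,x \right)} = - \frac{1}{3} + \frac{A x}{6} + \frac{x \left(A - x\right)}{6}$ ($W{\left(A,x \right)} = - \frac{1}{3} + \frac{x A + \left(A - x\right) x}{6} = - \frac{1}{3} + \frac{A x + x \left(A - x\right)}{6} = - \frac{1}{3} + \left(\frac{A x}{6} + \frac{x \left(A - x\right)}{6}\right) = - \frac{1}{3} + \frac{A x}{6} + \frac{x \left(A - x\right)}{6}$)
$- \frac{1748}{W{\left(-62,-55 \right)}} - \frac{1195}{3330} = - \frac{1748}{- \frac{1}{3} - \frac{\left(-55\right)^{2}}{6} + \frac{1}{3} \left(-62\right) \left(-55\right)} - \frac{1195}{3330} = - \frac{1748}{- \frac{1}{3} - \frac{3025}{6} + \frac{3410}{3}} - \frac{239}{666} = - \frac{1748}{\frac{3793}{6}} - \frac{239}{666} = \left(-1748\right) \frac{6}{3793} - \frac{239}{666} = - \frac{10488}{3793} - \frac{239}{666} = - \frac{7891535}{2526138}$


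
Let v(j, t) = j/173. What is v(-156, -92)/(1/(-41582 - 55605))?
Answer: 15161172/173 ≈ 87637.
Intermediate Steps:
v(j, t) = j/173 (v(j, t) = j*(1/173) = j/173)
v(-156, -92)/(1/(-41582 - 55605)) = ((1/173)*(-156))/(1/(-41582 - 55605)) = -156/(173*(1/(-97187))) = -156/(173*(-1/97187)) = -156/173*(-97187) = 15161172/173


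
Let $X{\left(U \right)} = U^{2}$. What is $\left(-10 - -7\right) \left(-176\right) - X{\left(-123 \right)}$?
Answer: $-14601$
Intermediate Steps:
$\left(-10 - -7\right) \left(-176\right) - X{\left(-123 \right)} = \left(-10 - -7\right) \left(-176\right) - \left(-123\right)^{2} = \left(-10 + 7\right) \left(-176\right) - 15129 = \left(-3\right) \left(-176\right) - 15129 = 528 - 15129 = -14601$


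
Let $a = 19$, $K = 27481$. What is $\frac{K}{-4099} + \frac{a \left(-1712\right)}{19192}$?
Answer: $- \frac{82593453}{9833501} \approx -8.3992$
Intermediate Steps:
$\frac{K}{-4099} + \frac{a \left(-1712\right)}{19192} = \frac{27481}{-4099} + \frac{19 \left(-1712\right)}{19192} = 27481 \left(- \frac{1}{4099}\right) - \frac{4066}{2399} = - \frac{27481}{4099} - \frac{4066}{2399} = - \frac{82593453}{9833501}$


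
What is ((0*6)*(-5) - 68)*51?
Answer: -3468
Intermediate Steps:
((0*6)*(-5) - 68)*51 = (0*(-5) - 68)*51 = (0 - 68)*51 = -68*51 = -3468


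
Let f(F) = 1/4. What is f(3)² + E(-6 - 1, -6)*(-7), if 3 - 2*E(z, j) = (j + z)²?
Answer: 9297/16 ≈ 581.06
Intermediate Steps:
f(F) = ¼
E(z, j) = 3/2 - (j + z)²/2
f(3)² + E(-6 - 1, -6)*(-7) = (¼)² + (3/2 - (-6 + (-6 - 1))²/2)*(-7) = 1/16 + (3/2 - (-6 - 7)²/2)*(-7) = 1/16 + (3/2 - ½*(-13)²)*(-7) = 1/16 + (3/2 - ½*169)*(-7) = 1/16 + (3/2 - 169/2)*(-7) = 1/16 - 83*(-7) = 1/16 + 581 = 9297/16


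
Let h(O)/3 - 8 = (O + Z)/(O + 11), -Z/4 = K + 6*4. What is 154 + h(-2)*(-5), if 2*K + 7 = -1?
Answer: 512/3 ≈ 170.67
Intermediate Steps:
K = -4 (K = -7/2 + (1/2)*(-1) = -7/2 - 1/2 = -4)
Z = -80 (Z = -4*(-4 + 6*4) = -4*(-4 + 24) = -4*20 = -80)
h(O) = 24 + 3*(-80 + O)/(11 + O) (h(O) = 24 + 3*((O - 80)/(O + 11)) = 24 + 3*((-80 + O)/(11 + O)) = 24 + 3*(-80 + O)/(11 + O))
154 + h(-2)*(-5) = 154 + (3*(8 + 9*(-2))/(11 - 2))*(-5) = 154 + (3*(8 - 18)/9)*(-5) = 154 + (3*(1/9)*(-10))*(-5) = 154 - 10/3*(-5) = 154 + 50/3 = 512/3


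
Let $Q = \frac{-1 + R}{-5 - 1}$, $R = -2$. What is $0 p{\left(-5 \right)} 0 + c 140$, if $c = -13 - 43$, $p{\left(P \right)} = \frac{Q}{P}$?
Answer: $-7840$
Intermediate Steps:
$Q = \frac{1}{2}$ ($Q = \frac{-1 - 2}{-5 - 1} = - \frac{3}{-6} = \left(-3\right) \left(- \frac{1}{6}\right) = \frac{1}{2} \approx 0.5$)
$p{\left(P \right)} = \frac{1}{2 P}$
$c = -56$
$0 p{\left(-5 \right)} 0 + c 140 = 0 \frac{1}{2 \left(-5\right)} 0 - 7840 = 0 \cdot \frac{1}{2} \left(- \frac{1}{5}\right) 0 - 7840 = 0 \left(- \frac{1}{10}\right) 0 - 7840 = 0 \cdot 0 - 7840 = 0 - 7840 = -7840$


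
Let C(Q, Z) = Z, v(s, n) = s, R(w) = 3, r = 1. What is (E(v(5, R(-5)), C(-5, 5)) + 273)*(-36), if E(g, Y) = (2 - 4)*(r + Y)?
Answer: -9396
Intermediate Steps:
E(g, Y) = -2 - 2*Y (E(g, Y) = (2 - 4)*(1 + Y) = -2*(1 + Y) = -2 - 2*Y)
(E(v(5, R(-5)), C(-5, 5)) + 273)*(-36) = ((-2 - 2*5) + 273)*(-36) = ((-2 - 10) + 273)*(-36) = (-12 + 273)*(-36) = 261*(-36) = -9396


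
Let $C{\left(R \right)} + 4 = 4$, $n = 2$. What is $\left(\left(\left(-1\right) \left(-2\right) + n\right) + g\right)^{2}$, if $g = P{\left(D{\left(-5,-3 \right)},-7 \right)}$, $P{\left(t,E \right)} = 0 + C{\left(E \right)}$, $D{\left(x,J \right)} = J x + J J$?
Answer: $16$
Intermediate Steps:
$C{\left(R \right)} = 0$ ($C{\left(R \right)} = -4 + 4 = 0$)
$D{\left(x,J \right)} = J^{2} + J x$ ($D{\left(x,J \right)} = J x + J^{2} = J^{2} + J x$)
$P{\left(t,E \right)} = 0$ ($P{\left(t,E \right)} = 0 + 0 = 0$)
$g = 0$
$\left(\left(\left(-1\right) \left(-2\right) + n\right) + g\right)^{2} = \left(\left(\left(-1\right) \left(-2\right) + 2\right) + 0\right)^{2} = \left(\left(2 + 2\right) + 0\right)^{2} = \left(4 + 0\right)^{2} = 4^{2} = 16$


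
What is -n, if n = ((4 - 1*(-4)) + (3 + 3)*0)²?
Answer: -64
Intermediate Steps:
n = 64 (n = ((4 + 4) + 6*0)² = (8 + 0)² = 8² = 64)
-n = -1*64 = -64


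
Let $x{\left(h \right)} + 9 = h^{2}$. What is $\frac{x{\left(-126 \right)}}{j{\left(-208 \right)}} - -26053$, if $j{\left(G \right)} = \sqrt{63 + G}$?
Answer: $26053 - \frac{15867 i \sqrt{145}}{145} \approx 26053.0 - 1317.7 i$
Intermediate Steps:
$x{\left(h \right)} = -9 + h^{2}$
$\frac{x{\left(-126 \right)}}{j{\left(-208 \right)}} - -26053 = \frac{-9 + \left(-126\right)^{2}}{\sqrt{63 - 208}} - -26053 = \frac{-9 + 15876}{\sqrt{-145}} + 26053 = \frac{15867}{i \sqrt{145}} + 26053 = 15867 \left(- \frac{i \sqrt{145}}{145}\right) + 26053 = - \frac{15867 i \sqrt{145}}{145} + 26053 = 26053 - \frac{15867 i \sqrt{145}}{145}$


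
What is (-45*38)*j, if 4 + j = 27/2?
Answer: -16245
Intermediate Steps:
j = 19/2 (j = -4 + 27/2 = 19/2 ≈ 9.5000)
(-45*38)*j = -45*38*(19/2) = -1710*19/2 = -16245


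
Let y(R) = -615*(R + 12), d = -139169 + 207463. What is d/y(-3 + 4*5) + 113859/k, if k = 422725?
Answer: -5367781177/1507860075 ≈ -3.5599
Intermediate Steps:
d = 68294
y(R) = -7380 - 615*R (y(R) = -615*(12 + R) = -7380 - 615*R)
d/y(-3 + 4*5) + 113859/k = 68294/(-7380 - 615*(-3 + 4*5)) + 113859/422725 = 68294/(-7380 - 615*(-3 + 20)) + 113859*(1/422725) = 68294/(-7380 - 615*17) + 113859/422725 = 68294/(-7380 - 10455) + 113859/422725 = 68294/(-17835) + 113859/422725 = 68294*(-1/17835) + 113859/422725 = -68294/17835 + 113859/422725 = -5367781177/1507860075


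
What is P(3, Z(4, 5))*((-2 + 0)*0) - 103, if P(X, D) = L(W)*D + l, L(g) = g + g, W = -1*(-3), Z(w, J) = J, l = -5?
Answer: -103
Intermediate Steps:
W = 3
L(g) = 2*g
P(X, D) = -5 + 6*D (P(X, D) = (2*3)*D - 5 = 6*D - 5 = -5 + 6*D)
P(3, Z(4, 5))*((-2 + 0)*0) - 103 = (-5 + 6*5)*((-2 + 0)*0) - 103 = (-5 + 30)*(-2*0) - 103 = 25*0 - 103 = 0 - 103 = -103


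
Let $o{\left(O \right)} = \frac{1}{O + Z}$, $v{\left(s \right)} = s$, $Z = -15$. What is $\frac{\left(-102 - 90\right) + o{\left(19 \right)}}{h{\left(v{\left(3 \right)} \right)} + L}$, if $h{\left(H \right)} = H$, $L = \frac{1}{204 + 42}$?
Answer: $- \frac{94341}{1478} \approx -63.83$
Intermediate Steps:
$L = \frac{1}{246} \approx 0.004065$
$o{\left(O \right)} = \frac{1}{-15 + O}$ ($o{\left(O \right)} = \frac{1}{O - 15} = \frac{1}{-15 + O}$)
$\frac{\left(-102 - 90\right) + o{\left(19 \right)}}{h{\left(v{\left(3 \right)} \right)} + L} = \frac{\left(-102 - 90\right) + \frac{1}{-15 + 19}}{3 + \frac{1}{246}} = \frac{-192 + \frac{1}{4}}{\frac{739}{246}} = \left(-192 + \frac{1}{4}\right) \frac{246}{739} = \left(- \frac{767}{4}\right) \frac{246}{739} = - \frac{94341}{1478}$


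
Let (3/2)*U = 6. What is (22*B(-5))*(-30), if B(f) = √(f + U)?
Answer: -660*I ≈ -660.0*I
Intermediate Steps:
U = 4 (U = (⅔)*6 = 4)
B(f) = √(4 + f) (B(f) = √(f + 4) = √(4 + f))
(22*B(-5))*(-30) = (22*√(4 - 5))*(-30) = (22*√(-1))*(-30) = (22*I)*(-30) = -660*I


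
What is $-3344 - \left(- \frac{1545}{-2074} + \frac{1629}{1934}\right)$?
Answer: $- \frac{3354884620}{1002779} \approx -3345.6$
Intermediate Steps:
$-3344 - \left(- \frac{1545}{-2074} + \frac{1629}{1934}\right) = -3344 - \left(\left(-1545\right) \left(- \frac{1}{2074}\right) + 1629 \cdot \frac{1}{1934}\right) = -3344 - \left(\frac{1545}{2074} + \frac{1629}{1934}\right) = -3344 - \frac{1591644}{1002779} = - \frac{3354884620}{1002779}$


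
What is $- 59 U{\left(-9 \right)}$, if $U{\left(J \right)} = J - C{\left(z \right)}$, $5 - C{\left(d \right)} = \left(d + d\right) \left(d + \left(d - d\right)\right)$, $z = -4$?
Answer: $-1062$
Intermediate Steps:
$C{\left(d \right)} = 5 - 2 d^{2}$ ($C{\left(d \right)} = 5 - \left(d + d\right) \left(d + \left(d - d\right)\right) = 5 - 2 d \left(d + 0\right) = 5 - 2 d d = 5 - 2 d^{2}$)
$U{\left(J \right)} = 27 + J$ ($U{\left(J \right)} = J - \left(5 - 2 \left(-4\right)^{2}\right) = J - \left(5 - 32\right) = J - -27 = J + 27 = 27 + J$)
$- 59 U{\left(-9 \right)} = - 59 \left(27 - 9\right) = \left(-59\right) 18 = -1062$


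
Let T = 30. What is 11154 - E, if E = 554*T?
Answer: -5466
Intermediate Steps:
E = 16620 (E = 554*30 = 16620)
11154 - E = 11154 - 1*16620 = 11154 - 16620 = -5466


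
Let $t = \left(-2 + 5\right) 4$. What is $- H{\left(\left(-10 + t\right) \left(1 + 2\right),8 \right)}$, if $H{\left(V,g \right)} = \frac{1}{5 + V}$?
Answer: $- \frac{1}{11} \approx -0.090909$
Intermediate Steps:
$t = 12$ ($t = 3 \cdot 4 = 12$)
$- H{\left(\left(-10 + t\right) \left(1 + 2\right),8 \right)} = - \frac{1}{5 + \left(-10 + 12\right) \left(1 + 2\right)} = - \frac{1}{5 + 2 \cdot 3} = - \frac{1}{5 + 6} = - \frac{1}{11}$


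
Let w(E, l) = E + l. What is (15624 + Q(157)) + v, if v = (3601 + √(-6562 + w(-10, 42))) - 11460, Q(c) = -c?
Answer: 7608 + I*√6530 ≈ 7608.0 + 80.808*I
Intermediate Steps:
v = -7859 + I*√6530 (v = (3601 + √(-6562 + (-10 + 42))) - 11460 = (3601 + √(-6562 + 32)) - 11460 = (3601 + √(-6530)) - 11460 = (3601 + I*√6530) - 11460 = -7859 + I*√6530 ≈ -7859.0 + 80.808*I)
(15624 + Q(157)) + v = (15624 - 1*157) + (-7859 + I*√6530) = (15624 - 157) + (-7859 + I*√6530) = 15467 + (-7859 + I*√6530) = 7608 + I*√6530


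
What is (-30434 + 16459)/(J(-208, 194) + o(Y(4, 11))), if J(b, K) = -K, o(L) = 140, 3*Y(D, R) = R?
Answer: 13975/54 ≈ 258.80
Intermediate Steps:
Y(D, R) = R/3
(-30434 + 16459)/(J(-208, 194) + o(Y(4, 11))) = (-30434 + 16459)/(-1*194 + 140) = -13975/(-194 + 140) = -13975/(-54) = -13975*(-1/54) = 13975/54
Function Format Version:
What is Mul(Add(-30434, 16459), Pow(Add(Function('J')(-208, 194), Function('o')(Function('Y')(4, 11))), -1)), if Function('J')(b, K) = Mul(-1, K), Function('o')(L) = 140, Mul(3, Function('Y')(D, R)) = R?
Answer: Rational(13975, 54) ≈ 258.80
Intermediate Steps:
Function('Y')(D, R) = Mul(Rational(1, 3), R)
Mul(Add(-30434, 16459), Pow(Add(Function('J')(-208, 194), Function('o')(Function('Y')(4, 11))), -1)) = Mul(Add(-30434, 16459), Pow(Add(Mul(-1, 194), 140), -1)) = Mul(-13975, Pow(Add(-194, 140), -1)) = Mul(-13975, Pow(-54, -1)) = Mul(-13975, Rational(-1, 54)) = Rational(13975, 54)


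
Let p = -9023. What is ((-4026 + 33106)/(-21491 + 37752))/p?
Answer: -29080/146723003 ≈ -0.00019820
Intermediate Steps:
((-4026 + 33106)/(-21491 + 37752))/p = ((-4026 + 33106)/(-21491 + 37752))/(-9023) = (29080/16261)*(-1/9023) = -29080/146723003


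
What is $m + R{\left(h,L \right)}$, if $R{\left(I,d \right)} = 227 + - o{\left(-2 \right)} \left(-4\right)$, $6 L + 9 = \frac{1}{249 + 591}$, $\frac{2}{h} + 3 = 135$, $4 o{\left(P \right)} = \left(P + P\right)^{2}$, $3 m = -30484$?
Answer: $- \frac{29755}{3} \approx -9918.3$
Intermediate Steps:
$m = - \frac{30484}{3}$ ($m = \frac{1}{3} \left(-30484\right) = - \frac{30484}{3} \approx -10161.0$)
$o{\left(P \right)} = P^{2}$ ($o{\left(P \right)} = \frac{\left(P + P\right)^{2}}{4} = \frac{\left(2 P\right)^{2}}{4} = \frac{4 P^{2}}{4} = P^{2}$)
$h = \frac{1}{66}$ ($h = \frac{2}{-3 + 135} = \frac{2}{132} = 2 \cdot \frac{1}{132} = \frac{1}{66} \approx 0.015152$)
$L = - \frac{7559}{5040}$ ($L = - \frac{3}{2} + \frac{1}{6 \left(249 + 591\right)} = - \frac{3}{2} + \frac{1}{6 \cdot 840} = - \frac{3}{2} + \frac{1}{6} \cdot \frac{1}{840} = - \frac{3}{2} + \frac{1}{5040} = - \frac{7559}{5040} \approx -1.4998$)
$R{\left(I,d \right)} = 243$ ($R{\left(I,d \right)} = 227 + - \left(-2\right)^{2} \left(-4\right) = 227 + \left(-1\right) 4 \left(-4\right) = 227 - -16 = 227 + 16 = 243$)
$m + R{\left(h,L \right)} = - \frac{30484}{3} + 243 = - \frac{29755}{3}$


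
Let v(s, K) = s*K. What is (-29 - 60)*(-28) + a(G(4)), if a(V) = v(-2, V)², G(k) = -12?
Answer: 3068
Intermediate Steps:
v(s, K) = K*s
a(V) = 4*V² (a(V) = (V*(-2))² = (-2*V)² = 4*V²)
(-29 - 60)*(-28) + a(G(4)) = (-29 - 60)*(-28) + 4*(-12)² = -89*(-28) + 4*144 = 2492 + 576 = 3068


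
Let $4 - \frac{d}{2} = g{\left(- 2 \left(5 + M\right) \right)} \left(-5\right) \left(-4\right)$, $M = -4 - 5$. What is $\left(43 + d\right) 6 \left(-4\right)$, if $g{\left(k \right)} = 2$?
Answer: $696$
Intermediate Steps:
$M = -9$ ($M = -4 - 5 = -9$)
$d = -72$ ($d = 8 - 2 \cdot 2 \left(-5\right) \left(-4\right) = 8 - 2 \left(\left(-10\right) \left(-4\right)\right) = 8 - 80 = -72$)
$\left(43 + d\right) 6 \left(-4\right) = \left(43 - 72\right) 6 \left(-4\right) = \left(-29\right) \left(-24\right) = 696$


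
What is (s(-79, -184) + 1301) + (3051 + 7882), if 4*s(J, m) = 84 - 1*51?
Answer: 48969/4 ≈ 12242.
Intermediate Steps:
s(J, m) = 33/4 (s(J, m) = (84 - 1*51)/4 = (84 - 51)/4 = (1/4)*33 = 33/4)
(s(-79, -184) + 1301) + (3051 + 7882) = (33/4 + 1301) + (3051 + 7882) = 5237/4 + 10933 = 48969/4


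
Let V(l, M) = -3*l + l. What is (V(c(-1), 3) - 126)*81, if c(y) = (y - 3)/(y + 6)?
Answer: -50382/5 ≈ -10076.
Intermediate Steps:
c(y) = (-3 + y)/(6 + y)
V(l, M) = -2*l
(V(c(-1), 3) - 126)*81 = (-2*(-3 - 1)/(6 - 1) - 126)*81 = (-2*(-4)/5 - 126)*81 = (-2*(-⅘) - 126)*81 = (8/5 - 126)*81 = -622/5*81 = -50382/5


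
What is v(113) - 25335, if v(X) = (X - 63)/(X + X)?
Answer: -2862830/113 ≈ -25335.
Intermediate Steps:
v(X) = (-63 + X)/(2*X) (v(X) = (-63 + X)/((2*X)) = (-63 + X)*(1/(2*X)) = (-63 + X)/(2*X))
v(113) - 25335 = (1/2)*(-63 + 113)/113 - 25335 = (1/2)*(1/113)*50 - 25335 = 25/113 - 25335 = -2862830/113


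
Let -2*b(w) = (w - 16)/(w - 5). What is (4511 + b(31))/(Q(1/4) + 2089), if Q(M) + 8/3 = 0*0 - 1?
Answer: 703671/325312 ≈ 2.1631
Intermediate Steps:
Q(M) = -11/3 (Q(M) = -8/3 + (0*0 - 1) = -8/3 + (0 - 1) = -8/3 - 1 = -11/3)
b(w) = -(-16 + w)/(2*(-5 + w)) (b(w) = -(w - 16)/(2*(w - 5)) = -(-16 + w)/(2*(-5 + w)))
(4511 + b(31))/(Q(1/4) + 2089) = (4511 + (16 - 1*31)/(2*(-5 + 31)))/(-11/3 + 2089) = (4511 + (1/2)*(16 - 31)/26)/(6256/3) = (4511 + (1/2)*(1/26)*(-15))*(3/6256) = (4511 - 15/52)*(3/6256) = (234557/52)*(3/6256) = 703671/325312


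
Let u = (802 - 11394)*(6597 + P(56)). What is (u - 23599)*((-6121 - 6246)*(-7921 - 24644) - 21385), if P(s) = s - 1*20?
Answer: -28302591599439950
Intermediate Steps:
P(s) = -20 + s (P(s) = s - 20 = -20 + s)
u = -70256736 (u = (802 - 11394)*(6597 + (-20 + 56)) = -10592*(6597 + 36) = -10592*6633 = -70256736)
(u - 23599)*((-6121 - 6246)*(-7921 - 24644) - 21385) = (-70256736 - 23599)*((-6121 - 6246)*(-7921 - 24644) - 21385) = -70280335*(-12367*(-32565) - 21385) = -70280335*(402731355 - 21385) = -70280335*402709970 = -28302591599439950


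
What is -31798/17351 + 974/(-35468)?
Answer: -572355669/307702634 ≈ -1.8601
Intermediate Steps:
-31798/17351 + 974/(-35468) = -31798*1/17351 + 974*(-1/35468) = -31798/17351 - 487/17734 = -572355669/307702634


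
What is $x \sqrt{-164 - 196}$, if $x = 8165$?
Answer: $48990 i \sqrt{10} \approx 1.5492 \cdot 10^{5} i$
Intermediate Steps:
$x \sqrt{-164 - 196} = 8165 \sqrt{-164 - 196} = 8165 \sqrt{-360} = 8165 \cdot 6 i \sqrt{10} = 48990 i \sqrt{10}$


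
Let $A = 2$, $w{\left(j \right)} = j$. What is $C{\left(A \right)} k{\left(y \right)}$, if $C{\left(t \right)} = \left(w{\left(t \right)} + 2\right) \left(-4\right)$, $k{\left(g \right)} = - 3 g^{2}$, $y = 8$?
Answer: $3072$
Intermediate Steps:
$C{\left(t \right)} = -8 - 4 t$ ($C{\left(t \right)} = \left(t + 2\right) \left(-4\right) = \left(2 + t\right) \left(-4\right) = -8 - 4 t$)
$C{\left(A \right)} k{\left(y \right)} = \left(-8 - 8\right) \left(- 3 \cdot 8^{2}\right) = \left(-8 - 8\right) \left(\left(-3\right) 64\right) = \left(-16\right) \left(-192\right) = 3072$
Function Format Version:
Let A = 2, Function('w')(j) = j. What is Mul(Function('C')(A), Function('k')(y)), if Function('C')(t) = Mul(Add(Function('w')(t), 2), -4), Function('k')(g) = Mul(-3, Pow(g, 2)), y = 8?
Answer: 3072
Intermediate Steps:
Function('C')(t) = Add(-8, Mul(-4, t)) (Function('C')(t) = Mul(Add(t, 2), -4) = Mul(Add(2, t), -4) = Add(-8, Mul(-4, t)))
Mul(Function('C')(A), Function('k')(y)) = Mul(Add(-8, Mul(-4, 2)), Mul(-3, Pow(8, 2))) = Mul(Add(-8, -8), Mul(-3, 64)) = Mul(-16, -192) = 3072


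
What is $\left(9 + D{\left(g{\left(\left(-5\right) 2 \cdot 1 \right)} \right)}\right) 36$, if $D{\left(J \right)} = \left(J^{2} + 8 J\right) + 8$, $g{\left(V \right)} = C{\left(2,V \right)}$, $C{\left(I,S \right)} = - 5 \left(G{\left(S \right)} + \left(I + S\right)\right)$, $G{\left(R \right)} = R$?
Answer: $318132$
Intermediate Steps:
$C{\left(I,S \right)} = - 10 S - 5 I$ ($C{\left(I,S \right)} = - 5 \left(S + \left(I + S\right)\right) = - 5 \left(I + 2 S\right) = - 10 S - 5 I$)
$g{\left(V \right)} = -10 - 10 V$ ($g{\left(V \right)} = - 10 V - 10 = -10 - 10 V$)
$D{\left(J \right)} = 8 + J^{2} + 8 J$
$\left(9 + D{\left(g{\left(\left(-5\right) 2 \cdot 1 \right)} \right)}\right) 36 = \left(9 + \left(8 + \left(-10 - 10 \left(-5\right) 2 \cdot 1\right)^{2} + 8 \left(-10 - 10 \left(-5\right) 2 \cdot 1\right)\right)\right) 36 = \left(9 + \left(8 + \left(-10 - 10 \left(\left(-10\right) 1\right)\right)^{2} + 8 \left(-10 - 10 \left(\left(-10\right) 1\right)\right)\right)\right) 36 = \left(9 + \left(8 + \left(-10 - -100\right)^{2} + 8 \left(-10 - -100\right)\right)\right) 36 = \left(9 + \left(8 + \left(-10 + 100\right)^{2} + 8 \left(-10 + 100\right)\right)\right) 36 = \left(9 + \left(8 + 90^{2} + 8 \cdot 90\right)\right) 36 = \left(9 + \left(8 + 8100 + 720\right)\right) 36 = \left(9 + 8828\right) 36 = 8837 \cdot 36 = 318132$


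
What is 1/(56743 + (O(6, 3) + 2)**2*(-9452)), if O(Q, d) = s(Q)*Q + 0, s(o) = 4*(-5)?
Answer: -1/131552905 ≈ -7.6015e-9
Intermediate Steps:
s(o) = -20
O(Q, d) = -20*Q (O(Q, d) = -20*Q + 0 = -20*Q)
1/(56743 + (O(6, 3) + 2)**2*(-9452)) = 1/(56743 + (-20*6 + 2)**2*(-9452)) = 1/(56743 + (-120 + 2)**2*(-9452)) = 1/(56743 + (-118)**2*(-9452)) = 1/(56743 + 13924*(-9452)) = 1/(56743 - 131609648) = 1/(-131552905) = -1/131552905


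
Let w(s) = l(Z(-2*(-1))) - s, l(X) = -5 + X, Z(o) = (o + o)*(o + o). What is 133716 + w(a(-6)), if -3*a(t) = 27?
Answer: 133736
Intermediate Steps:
a(t) = -9 (a(t) = -⅓*27 = -9)
Z(o) = 4*o² (Z(o) = (2*o)*(2*o) = 4*o²)
w(s) = 11 - s (w(s) = (-5 + 4*(-2*(-1))²) - s = (-5 + 4*2²) - s = (-5 + 4*4) - s = (-5 + 16) - s = 11 - s)
133716 + w(a(-6)) = 133716 + (11 - 1*(-9)) = 133716 + (11 + 9) = 133716 + 20 = 133736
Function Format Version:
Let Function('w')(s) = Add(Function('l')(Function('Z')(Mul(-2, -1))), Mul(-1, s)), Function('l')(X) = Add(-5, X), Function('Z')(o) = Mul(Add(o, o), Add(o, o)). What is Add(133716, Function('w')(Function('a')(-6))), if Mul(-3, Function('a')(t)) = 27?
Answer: 133736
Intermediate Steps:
Function('a')(t) = -9 (Function('a')(t) = Mul(Rational(-1, 3), 27) = -9)
Function('Z')(o) = Mul(4, Pow(o, 2)) (Function('Z')(o) = Mul(Mul(2, o), Mul(2, o)) = Mul(4, Pow(o, 2)))
Function('w')(s) = Add(11, Mul(-1, s)) (Function('w')(s) = Add(Add(-5, Mul(4, Pow(Mul(-2, -1), 2))), Mul(-1, s)) = Add(Add(-5, Mul(4, Pow(2, 2))), Mul(-1, s)) = Add(Add(-5, Mul(4, 4)), Mul(-1, s)) = Add(Add(-5, 16), Mul(-1, s)) = Add(11, Mul(-1, s)))
Add(133716, Function('w')(Function('a')(-6))) = Add(133716, Add(11, Mul(-1, -9))) = Add(133716, Add(11, 9)) = Add(133716, 20) = 133736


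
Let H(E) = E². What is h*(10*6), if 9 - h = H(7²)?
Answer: -143520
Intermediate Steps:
h = -2392 (h = 9 - (7²)² = 9 - 1*49² = 9 - 1*2401 = 9 - 2401 = -2392)
h*(10*6) = -23920*6 = -2392*60 = -143520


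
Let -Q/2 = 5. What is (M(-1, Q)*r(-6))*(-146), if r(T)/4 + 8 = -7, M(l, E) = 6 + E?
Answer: -35040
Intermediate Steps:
Q = -10 (Q = -2*5 = -10)
r(T) = -60 (r(T) = -32 + 4*(-7) = -32 - 28 = -60)
(M(-1, Q)*r(-6))*(-146) = ((6 - 10)*(-60))*(-146) = -4*(-60)*(-146) = 240*(-146) = -35040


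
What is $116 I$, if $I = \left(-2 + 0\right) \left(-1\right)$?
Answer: $232$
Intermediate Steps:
$I = 2$ ($I = \left(-2\right) \left(-1\right) = 2$)
$116 I = 116 \cdot 2 = 232$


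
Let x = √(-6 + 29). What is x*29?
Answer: 29*√23 ≈ 139.08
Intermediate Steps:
x = √23 ≈ 4.7958
x*29 = √23*29 = 29*√23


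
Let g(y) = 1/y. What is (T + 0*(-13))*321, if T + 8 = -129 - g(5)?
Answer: -220206/5 ≈ -44041.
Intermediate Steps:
T = -686/5 (T = -8 + (-129 - 1/5) = -8 + (-129 - 1*⅕) = -8 + (-129 - ⅕) = -8 - 646/5 = -686/5 ≈ -137.20)
(T + 0*(-13))*321 = (-686/5 + 0*(-13))*321 = (-686/5 + 0)*321 = -686/5*321 = -220206/5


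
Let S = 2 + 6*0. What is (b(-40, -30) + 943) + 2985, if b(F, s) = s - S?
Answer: 3896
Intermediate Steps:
S = 2 (S = 2 + 0 = 2)
b(F, s) = -2 + s (b(F, s) = s - 1*2 = s - 2 = -2 + s)
(b(-40, -30) + 943) + 2985 = ((-2 - 30) + 943) + 2985 = (-32 + 943) + 2985 = 911 + 2985 = 3896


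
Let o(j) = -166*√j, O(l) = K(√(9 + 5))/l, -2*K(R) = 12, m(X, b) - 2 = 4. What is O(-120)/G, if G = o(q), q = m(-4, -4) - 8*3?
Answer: I*√2/19920 ≈ 7.0995e-5*I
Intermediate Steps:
m(X, b) = 6 (m(X, b) = 2 + 4 = 6)
K(R) = -6 (K(R) = -½*12 = -6)
q = -18 (q = 6 - 8*3 = 6 - 24 = -18)
O(l) = -6/l
G = -498*I*√2 ≈ -704.28*I
O(-120)/G = (-6/(-120))/((-498*I*√2)) = (-6*(-1/120))*(I*√2/996) = (I*√2/996)/20 = I*√2/19920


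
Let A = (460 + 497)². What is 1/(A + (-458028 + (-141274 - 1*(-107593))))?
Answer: 1/424140 ≈ 2.3577e-6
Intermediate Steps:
A = 915849 (A = 957² = 915849)
1/(A + (-458028 + (-141274 - 1*(-107593)))) = 1/(915849 + (-458028 + (-141274 - 1*(-107593)))) = 1/(915849 + (-458028 + (-141274 + 107593))) = 1/(915849 + (-458028 - 33681)) = 1/(915849 - 491709) = 1/424140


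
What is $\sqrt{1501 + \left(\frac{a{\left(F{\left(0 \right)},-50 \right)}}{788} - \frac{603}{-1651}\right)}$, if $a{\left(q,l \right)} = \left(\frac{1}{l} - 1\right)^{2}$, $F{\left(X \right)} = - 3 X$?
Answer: $\frac{\sqrt{1588229782101114997}}{32524700} \approx 38.747$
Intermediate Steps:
$a{\left(q,l \right)} = \left(-1 + \frac{1}{l}\right)^{2}$
$\sqrt{1501 + \left(\frac{a{\left(F{\left(0 \right)},-50 \right)}}{788} - \frac{603}{-1651}\right)} = \sqrt{1501 + \left(\frac{\frac{1}{2500} \left(-1 - 50\right)^{2}}{788} - \frac{603}{-1651}\right)} = \sqrt{1501 + \left(\frac{\left(-51\right)^{2}}{2500} \cdot \frac{1}{788} - - \frac{603}{1651}\right)} = \sqrt{1501 + \left(\frac{1}{2500} \cdot 2601 \cdot \frac{1}{788} + \frac{603}{1651}\right)} = \sqrt{1501 + \left(\frac{2601}{2500} \cdot \frac{1}{788} + \frac{603}{1651}\right)} = \sqrt{1501 + \left(\frac{2601}{1970000} + \frac{603}{1651}\right)} = \sqrt{1501 + \frac{1192204251}{3252470000}} = \sqrt{\frac{4883149674251}{3252470000}} = \frac{\sqrt{1588229782101114997}}{32524700}$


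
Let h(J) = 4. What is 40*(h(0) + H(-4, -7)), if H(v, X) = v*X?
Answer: 1280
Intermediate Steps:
H(v, X) = X*v
40*(h(0) + H(-4, -7)) = 40*(4 - 7*(-4)) = 40*(4 + 28) = 40*32 = 1280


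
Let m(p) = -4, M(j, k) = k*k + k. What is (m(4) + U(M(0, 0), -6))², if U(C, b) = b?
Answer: 100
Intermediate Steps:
M(j, k) = k + k² (M(j, k) = k² + k = k + k²)
(m(4) + U(M(0, 0), -6))² = (-4 - 6)² = (-10)² = 100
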